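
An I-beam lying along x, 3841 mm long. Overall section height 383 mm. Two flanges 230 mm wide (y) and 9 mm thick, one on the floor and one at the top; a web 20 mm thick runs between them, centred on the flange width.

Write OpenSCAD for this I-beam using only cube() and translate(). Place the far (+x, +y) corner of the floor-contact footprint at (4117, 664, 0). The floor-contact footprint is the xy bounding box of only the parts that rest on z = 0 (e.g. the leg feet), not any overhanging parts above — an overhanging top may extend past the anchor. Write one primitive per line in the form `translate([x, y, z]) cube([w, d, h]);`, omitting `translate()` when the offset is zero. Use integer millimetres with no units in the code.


translate([276, 434, 0]) cube([3841, 230, 9]);
translate([276, 539, 9]) cube([3841, 20, 365]);
translate([276, 434, 374]) cube([3841, 230, 9]);


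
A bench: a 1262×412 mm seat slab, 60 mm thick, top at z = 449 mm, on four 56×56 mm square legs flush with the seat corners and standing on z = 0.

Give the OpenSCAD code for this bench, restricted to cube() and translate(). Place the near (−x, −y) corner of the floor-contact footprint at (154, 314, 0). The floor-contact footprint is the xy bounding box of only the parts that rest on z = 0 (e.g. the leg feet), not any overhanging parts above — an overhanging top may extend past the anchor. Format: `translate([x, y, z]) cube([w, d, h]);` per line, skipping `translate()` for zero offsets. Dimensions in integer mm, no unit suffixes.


translate([154, 314, 389]) cube([1262, 412, 60]);
translate([154, 314, 0]) cube([56, 56, 389]);
translate([154, 670, 0]) cube([56, 56, 389]);
translate([1360, 314, 0]) cube([56, 56, 389]);
translate([1360, 670, 0]) cube([56, 56, 389]);


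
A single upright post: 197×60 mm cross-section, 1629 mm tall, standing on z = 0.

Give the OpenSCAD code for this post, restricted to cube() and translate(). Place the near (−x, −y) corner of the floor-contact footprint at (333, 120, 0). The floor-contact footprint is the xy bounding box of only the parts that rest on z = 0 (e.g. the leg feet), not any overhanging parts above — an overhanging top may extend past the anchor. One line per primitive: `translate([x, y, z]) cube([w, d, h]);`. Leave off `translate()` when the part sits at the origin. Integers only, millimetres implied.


translate([333, 120, 0]) cube([197, 60, 1629]);


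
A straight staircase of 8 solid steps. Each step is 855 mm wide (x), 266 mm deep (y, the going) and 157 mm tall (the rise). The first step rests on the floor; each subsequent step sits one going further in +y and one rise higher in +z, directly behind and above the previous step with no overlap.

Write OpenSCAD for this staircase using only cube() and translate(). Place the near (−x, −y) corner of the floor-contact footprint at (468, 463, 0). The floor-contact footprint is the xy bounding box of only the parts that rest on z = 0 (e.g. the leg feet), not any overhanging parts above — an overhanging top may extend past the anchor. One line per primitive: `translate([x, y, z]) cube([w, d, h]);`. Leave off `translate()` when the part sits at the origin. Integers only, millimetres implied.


translate([468, 463, 0]) cube([855, 266, 157]);
translate([468, 729, 157]) cube([855, 266, 157]);
translate([468, 995, 314]) cube([855, 266, 157]);
translate([468, 1261, 471]) cube([855, 266, 157]);
translate([468, 1527, 628]) cube([855, 266, 157]);
translate([468, 1793, 785]) cube([855, 266, 157]);
translate([468, 2059, 942]) cube([855, 266, 157]);
translate([468, 2325, 1099]) cube([855, 266, 157]);


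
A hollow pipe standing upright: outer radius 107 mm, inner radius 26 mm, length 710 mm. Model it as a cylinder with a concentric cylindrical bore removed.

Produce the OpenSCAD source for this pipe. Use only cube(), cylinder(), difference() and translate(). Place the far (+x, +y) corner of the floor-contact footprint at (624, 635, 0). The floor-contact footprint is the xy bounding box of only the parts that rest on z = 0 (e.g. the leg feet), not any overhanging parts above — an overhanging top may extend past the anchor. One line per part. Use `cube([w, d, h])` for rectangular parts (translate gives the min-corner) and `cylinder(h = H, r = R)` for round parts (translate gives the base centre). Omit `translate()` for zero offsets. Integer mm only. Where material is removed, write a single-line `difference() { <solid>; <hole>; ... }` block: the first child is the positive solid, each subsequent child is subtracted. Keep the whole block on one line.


difference() { translate([517, 528, 0]) cylinder(h = 710, r = 107); translate([517, 528, 0]) cylinder(h = 710, r = 26); }


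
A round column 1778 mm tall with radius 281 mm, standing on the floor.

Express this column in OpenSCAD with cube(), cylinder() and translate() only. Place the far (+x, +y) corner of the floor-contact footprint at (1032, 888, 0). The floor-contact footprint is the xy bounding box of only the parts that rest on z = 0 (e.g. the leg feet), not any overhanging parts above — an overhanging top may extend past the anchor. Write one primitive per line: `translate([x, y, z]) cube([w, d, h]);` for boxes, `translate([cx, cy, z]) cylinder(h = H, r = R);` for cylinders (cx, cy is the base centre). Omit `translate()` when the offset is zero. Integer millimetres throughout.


translate([751, 607, 0]) cylinder(h = 1778, r = 281);


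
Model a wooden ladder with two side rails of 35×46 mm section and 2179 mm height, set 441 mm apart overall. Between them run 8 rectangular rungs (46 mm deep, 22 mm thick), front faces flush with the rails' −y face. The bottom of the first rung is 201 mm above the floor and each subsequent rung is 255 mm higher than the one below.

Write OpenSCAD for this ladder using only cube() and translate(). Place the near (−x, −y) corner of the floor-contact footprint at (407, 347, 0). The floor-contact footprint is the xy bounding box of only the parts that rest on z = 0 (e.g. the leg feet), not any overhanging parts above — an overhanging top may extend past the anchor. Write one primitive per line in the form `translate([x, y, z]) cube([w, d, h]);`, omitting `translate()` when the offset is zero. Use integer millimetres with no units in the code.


translate([407, 347, 0]) cube([35, 46, 2179]);
translate([813, 347, 0]) cube([35, 46, 2179]);
translate([442, 347, 201]) cube([371, 46, 22]);
translate([442, 347, 456]) cube([371, 46, 22]);
translate([442, 347, 711]) cube([371, 46, 22]);
translate([442, 347, 966]) cube([371, 46, 22]);
translate([442, 347, 1221]) cube([371, 46, 22]);
translate([442, 347, 1476]) cube([371, 46, 22]);
translate([442, 347, 1731]) cube([371, 46, 22]);
translate([442, 347, 1986]) cube([371, 46, 22]);


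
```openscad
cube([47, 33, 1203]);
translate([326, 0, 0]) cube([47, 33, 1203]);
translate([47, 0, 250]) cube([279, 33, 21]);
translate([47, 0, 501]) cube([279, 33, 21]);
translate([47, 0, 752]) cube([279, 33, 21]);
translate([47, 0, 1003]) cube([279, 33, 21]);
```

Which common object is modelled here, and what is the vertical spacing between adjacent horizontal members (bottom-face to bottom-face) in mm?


A ladder. The rung spacing is 251 mm.

Two tall 47×33 posts with 4 short bars between them — a ladder. Adjacent rungs sit at z = 250 and z = 501, so the spacing is 501 − 250 = 251 mm.


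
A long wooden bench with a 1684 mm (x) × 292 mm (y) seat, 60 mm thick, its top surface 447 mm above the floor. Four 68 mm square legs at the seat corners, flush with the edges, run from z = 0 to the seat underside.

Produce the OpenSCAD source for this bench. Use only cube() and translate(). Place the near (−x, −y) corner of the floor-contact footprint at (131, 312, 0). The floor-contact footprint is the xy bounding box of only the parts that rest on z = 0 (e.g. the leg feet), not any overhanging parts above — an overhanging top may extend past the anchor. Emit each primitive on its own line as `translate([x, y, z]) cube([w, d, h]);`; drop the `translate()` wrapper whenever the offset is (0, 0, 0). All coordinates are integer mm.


translate([131, 312, 387]) cube([1684, 292, 60]);
translate([131, 312, 0]) cube([68, 68, 387]);
translate([131, 536, 0]) cube([68, 68, 387]);
translate([1747, 312, 0]) cube([68, 68, 387]);
translate([1747, 536, 0]) cube([68, 68, 387]);


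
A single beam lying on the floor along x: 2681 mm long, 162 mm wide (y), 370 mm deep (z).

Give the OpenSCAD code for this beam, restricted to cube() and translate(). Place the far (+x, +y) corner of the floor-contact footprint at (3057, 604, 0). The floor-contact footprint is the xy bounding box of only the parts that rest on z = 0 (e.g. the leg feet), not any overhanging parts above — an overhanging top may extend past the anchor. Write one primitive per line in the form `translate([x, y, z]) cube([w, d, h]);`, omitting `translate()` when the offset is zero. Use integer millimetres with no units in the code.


translate([376, 442, 0]) cube([2681, 162, 370]);


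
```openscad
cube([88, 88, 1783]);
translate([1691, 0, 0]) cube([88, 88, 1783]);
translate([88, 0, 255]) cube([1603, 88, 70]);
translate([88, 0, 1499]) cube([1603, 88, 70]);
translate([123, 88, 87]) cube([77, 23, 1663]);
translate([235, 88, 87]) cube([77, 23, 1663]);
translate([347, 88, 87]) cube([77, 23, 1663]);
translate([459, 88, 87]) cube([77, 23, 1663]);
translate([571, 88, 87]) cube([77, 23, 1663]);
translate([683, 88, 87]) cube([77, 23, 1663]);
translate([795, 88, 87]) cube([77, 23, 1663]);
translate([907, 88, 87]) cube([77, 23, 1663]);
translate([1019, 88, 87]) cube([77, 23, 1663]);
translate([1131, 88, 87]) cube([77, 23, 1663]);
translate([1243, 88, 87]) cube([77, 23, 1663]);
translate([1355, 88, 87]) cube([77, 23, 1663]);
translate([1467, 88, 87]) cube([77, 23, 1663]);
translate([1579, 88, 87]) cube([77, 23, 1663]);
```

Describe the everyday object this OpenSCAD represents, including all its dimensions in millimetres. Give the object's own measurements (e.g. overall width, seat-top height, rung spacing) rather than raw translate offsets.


A fence section. Two 88×88 mm posts, 1783 mm tall, stand on the floor with a clear span of 1603 mm between their inner faces. Two horizontal rails of 88×70 mm section span the gap between the posts with their undersides at z = 255 mm and z = 1499 mm, flush with the posts' −y face. 14 pickets, each 77 mm wide, 23 mm thick and 1663 mm tall, are fixed to the +y face of the rails with their bottoms at z = 87 mm, spaced across the span with a 35 mm gap after the −x post and between neighbouring pickets and before the +x post.


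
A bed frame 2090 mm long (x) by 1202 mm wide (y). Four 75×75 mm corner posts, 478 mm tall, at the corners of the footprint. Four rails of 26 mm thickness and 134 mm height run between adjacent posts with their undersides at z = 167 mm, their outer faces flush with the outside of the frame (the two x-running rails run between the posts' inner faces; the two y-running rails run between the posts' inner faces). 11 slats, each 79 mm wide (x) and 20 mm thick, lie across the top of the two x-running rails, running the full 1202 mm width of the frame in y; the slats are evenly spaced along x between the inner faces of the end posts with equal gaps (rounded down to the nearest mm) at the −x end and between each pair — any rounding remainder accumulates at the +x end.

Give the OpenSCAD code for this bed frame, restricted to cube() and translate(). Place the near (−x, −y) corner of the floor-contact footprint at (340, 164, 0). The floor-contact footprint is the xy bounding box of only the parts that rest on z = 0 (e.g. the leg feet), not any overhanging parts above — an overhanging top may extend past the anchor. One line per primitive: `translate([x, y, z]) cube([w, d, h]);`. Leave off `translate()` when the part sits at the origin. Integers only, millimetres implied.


translate([340, 164, 0]) cube([75, 75, 478]);
translate([340, 1291, 0]) cube([75, 75, 478]);
translate([2355, 164, 0]) cube([75, 75, 478]);
translate([2355, 1291, 0]) cube([75, 75, 478]);
translate([415, 164, 167]) cube([1940, 26, 134]);
translate([415, 1340, 167]) cube([1940, 26, 134]);
translate([340, 239, 167]) cube([26, 1052, 134]);
translate([2404, 239, 167]) cube([26, 1052, 134]);
translate([504, 164, 301]) cube([79, 1202, 20]);
translate([672, 164, 301]) cube([79, 1202, 20]);
translate([840, 164, 301]) cube([79, 1202, 20]);
translate([1008, 164, 301]) cube([79, 1202, 20]);
translate([1176, 164, 301]) cube([79, 1202, 20]);
translate([1344, 164, 301]) cube([79, 1202, 20]);
translate([1512, 164, 301]) cube([79, 1202, 20]);
translate([1680, 164, 301]) cube([79, 1202, 20]);
translate([1848, 164, 301]) cube([79, 1202, 20]);
translate([2016, 164, 301]) cube([79, 1202, 20]);
translate([2184, 164, 301]) cube([79, 1202, 20]);


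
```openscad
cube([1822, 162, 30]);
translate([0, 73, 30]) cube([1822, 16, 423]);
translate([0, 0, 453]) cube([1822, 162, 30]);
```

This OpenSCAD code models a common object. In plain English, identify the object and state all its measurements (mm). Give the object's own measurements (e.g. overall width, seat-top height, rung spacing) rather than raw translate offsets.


An I-beam lying along x, 1822 mm long. Overall section height 483 mm. Two flanges 162 mm wide (y) and 30 mm thick, one on the floor and one at the top; a web 16 mm thick runs between them, centred on the flange width.


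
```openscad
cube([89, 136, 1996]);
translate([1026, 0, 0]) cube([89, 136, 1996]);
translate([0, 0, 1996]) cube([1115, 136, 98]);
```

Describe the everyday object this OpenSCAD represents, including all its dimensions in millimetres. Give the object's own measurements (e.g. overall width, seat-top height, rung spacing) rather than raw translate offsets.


A door frame. The clear opening is 937 mm wide and 1996 mm high. Two 89 mm wide jambs, 136 mm deep, stand either side of the opening from the floor to the top of the opening. A 98 mm thick head sits across the top of both jambs, spanning the full outside width of the frame.


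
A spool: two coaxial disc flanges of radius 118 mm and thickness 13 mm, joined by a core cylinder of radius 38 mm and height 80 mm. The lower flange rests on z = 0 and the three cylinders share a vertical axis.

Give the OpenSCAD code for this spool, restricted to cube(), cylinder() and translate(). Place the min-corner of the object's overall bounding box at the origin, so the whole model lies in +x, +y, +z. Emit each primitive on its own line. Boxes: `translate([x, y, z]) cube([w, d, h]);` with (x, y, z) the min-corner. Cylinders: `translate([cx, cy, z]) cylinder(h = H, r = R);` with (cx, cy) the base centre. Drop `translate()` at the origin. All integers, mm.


translate([118, 118, 0]) cylinder(h = 13, r = 118);
translate([118, 118, 13]) cylinder(h = 80, r = 38);
translate([118, 118, 93]) cylinder(h = 13, r = 118);


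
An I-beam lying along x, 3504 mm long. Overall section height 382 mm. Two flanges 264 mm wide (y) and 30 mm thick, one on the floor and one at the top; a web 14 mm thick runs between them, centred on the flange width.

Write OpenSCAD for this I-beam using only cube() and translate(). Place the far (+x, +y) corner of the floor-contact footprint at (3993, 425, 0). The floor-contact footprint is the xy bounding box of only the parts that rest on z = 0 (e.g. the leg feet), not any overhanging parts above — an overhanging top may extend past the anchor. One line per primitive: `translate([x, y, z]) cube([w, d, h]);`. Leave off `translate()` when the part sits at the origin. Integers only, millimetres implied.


translate([489, 161, 0]) cube([3504, 264, 30]);
translate([489, 286, 30]) cube([3504, 14, 322]);
translate([489, 161, 352]) cube([3504, 264, 30]);


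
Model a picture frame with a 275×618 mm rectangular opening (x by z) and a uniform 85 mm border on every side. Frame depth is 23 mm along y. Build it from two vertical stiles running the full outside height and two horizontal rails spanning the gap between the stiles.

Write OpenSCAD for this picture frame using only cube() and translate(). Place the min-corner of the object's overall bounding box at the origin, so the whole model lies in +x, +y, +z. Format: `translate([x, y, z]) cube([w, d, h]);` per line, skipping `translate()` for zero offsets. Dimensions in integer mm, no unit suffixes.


cube([85, 23, 788]);
translate([360, 0, 0]) cube([85, 23, 788]);
translate([85, 0, 0]) cube([275, 23, 85]);
translate([85, 0, 703]) cube([275, 23, 85]);


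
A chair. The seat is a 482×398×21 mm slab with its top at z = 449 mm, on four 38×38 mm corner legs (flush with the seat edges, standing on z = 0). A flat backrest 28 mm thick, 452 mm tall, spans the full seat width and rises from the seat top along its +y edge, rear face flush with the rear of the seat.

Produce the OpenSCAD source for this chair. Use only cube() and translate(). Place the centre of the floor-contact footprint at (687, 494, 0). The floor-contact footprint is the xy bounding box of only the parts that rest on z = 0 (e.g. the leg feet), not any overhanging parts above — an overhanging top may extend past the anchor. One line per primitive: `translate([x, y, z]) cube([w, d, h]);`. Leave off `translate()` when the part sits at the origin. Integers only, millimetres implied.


translate([446, 295, 428]) cube([482, 398, 21]);
translate([446, 295, 0]) cube([38, 38, 428]);
translate([890, 295, 0]) cube([38, 38, 428]);
translate([446, 655, 0]) cube([38, 38, 428]);
translate([890, 655, 0]) cube([38, 38, 428]);
translate([446, 665, 449]) cube([482, 28, 452]);


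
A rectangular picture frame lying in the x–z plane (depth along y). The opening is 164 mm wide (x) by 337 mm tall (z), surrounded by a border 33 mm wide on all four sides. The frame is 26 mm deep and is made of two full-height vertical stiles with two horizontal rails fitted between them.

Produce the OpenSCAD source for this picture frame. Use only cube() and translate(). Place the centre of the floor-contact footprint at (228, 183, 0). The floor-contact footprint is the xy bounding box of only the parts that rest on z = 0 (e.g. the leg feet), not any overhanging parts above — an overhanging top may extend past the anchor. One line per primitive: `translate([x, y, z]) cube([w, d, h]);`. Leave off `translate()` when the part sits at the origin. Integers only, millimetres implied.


translate([113, 170, 0]) cube([33, 26, 403]);
translate([310, 170, 0]) cube([33, 26, 403]);
translate([146, 170, 0]) cube([164, 26, 33]);
translate([146, 170, 370]) cube([164, 26, 33]);


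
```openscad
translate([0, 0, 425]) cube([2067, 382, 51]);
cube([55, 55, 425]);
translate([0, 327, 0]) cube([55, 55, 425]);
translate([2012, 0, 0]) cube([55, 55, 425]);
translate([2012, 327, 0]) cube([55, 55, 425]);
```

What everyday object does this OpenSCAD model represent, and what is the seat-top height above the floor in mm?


A bench. The seat-top height is 476 mm.

A long slab on four corner posts — a bench. The slab sits at z = 425 with thickness 51, so the top is 425 + 51 = 476 mm.


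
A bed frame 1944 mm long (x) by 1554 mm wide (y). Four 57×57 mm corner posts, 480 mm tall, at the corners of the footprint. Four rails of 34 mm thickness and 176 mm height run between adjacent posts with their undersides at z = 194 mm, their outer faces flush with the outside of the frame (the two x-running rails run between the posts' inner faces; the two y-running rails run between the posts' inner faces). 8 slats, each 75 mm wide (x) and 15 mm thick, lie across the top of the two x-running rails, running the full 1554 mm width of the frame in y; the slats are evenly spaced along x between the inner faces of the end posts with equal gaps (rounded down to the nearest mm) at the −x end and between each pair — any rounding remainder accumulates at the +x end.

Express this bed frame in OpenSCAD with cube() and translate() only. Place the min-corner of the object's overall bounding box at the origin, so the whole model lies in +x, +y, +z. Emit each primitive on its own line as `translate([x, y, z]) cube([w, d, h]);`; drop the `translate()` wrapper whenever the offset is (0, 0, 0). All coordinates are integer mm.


// slat z = rail_z + rail_h = 194 + 176 = 370
// slat gap = ⌊(1830 − 8·75) / 9⌋ = 136
cube([57, 57, 480]);
translate([0, 1497, 0]) cube([57, 57, 480]);
translate([1887, 0, 0]) cube([57, 57, 480]);
translate([1887, 1497, 0]) cube([57, 57, 480]);
translate([57, 0, 194]) cube([1830, 34, 176]);
translate([57, 1520, 194]) cube([1830, 34, 176]);
translate([0, 57, 194]) cube([34, 1440, 176]);
translate([1910, 57, 194]) cube([34, 1440, 176]);
translate([193, 0, 370]) cube([75, 1554, 15]);
translate([404, 0, 370]) cube([75, 1554, 15]);
translate([615, 0, 370]) cube([75, 1554, 15]);
translate([826, 0, 370]) cube([75, 1554, 15]);
translate([1037, 0, 370]) cube([75, 1554, 15]);
translate([1248, 0, 370]) cube([75, 1554, 15]);
translate([1459, 0, 370]) cube([75, 1554, 15]);
translate([1670, 0, 370]) cube([75, 1554, 15]);


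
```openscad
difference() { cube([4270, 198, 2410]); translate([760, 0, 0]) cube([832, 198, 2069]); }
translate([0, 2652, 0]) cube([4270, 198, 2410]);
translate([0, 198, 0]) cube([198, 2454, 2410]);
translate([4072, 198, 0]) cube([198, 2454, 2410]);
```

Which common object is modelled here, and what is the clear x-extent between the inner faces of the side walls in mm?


A single room. The interior width is 3874 mm.

Four walls enclosing a rectangle with a door in the front wall — a room. Outside width 4270 minus two 198 mm walls gives 3874 mm.


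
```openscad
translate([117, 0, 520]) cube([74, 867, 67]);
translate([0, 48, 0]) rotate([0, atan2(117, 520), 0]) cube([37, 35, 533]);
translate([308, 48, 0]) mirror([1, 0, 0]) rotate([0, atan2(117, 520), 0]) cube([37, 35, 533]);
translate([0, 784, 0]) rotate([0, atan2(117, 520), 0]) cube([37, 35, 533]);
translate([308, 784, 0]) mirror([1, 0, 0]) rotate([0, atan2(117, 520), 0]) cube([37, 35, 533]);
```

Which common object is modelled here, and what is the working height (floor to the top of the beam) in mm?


A sawhorse. The overall height is 587 mm.

A beam across two mirrored pairs of raked legs — a sawhorse. The beam's underside is at z = 520 (matching the legs' vertical rise in atan2(117, 520)) and the beam is 67 mm tall, so its top is at 520 + 67 = 587 mm. The raked legs top out at the beam's underside, so that is the highest point.


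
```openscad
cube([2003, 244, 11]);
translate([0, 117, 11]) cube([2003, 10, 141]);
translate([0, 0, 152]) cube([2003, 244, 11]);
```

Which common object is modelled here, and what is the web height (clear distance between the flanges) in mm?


An I-beam. The web height is 141 mm.

Two wide flanges with a thin centred web — an I-beam. Overall 163 mm minus two 11 mm flanges gives a web of 163 − 2·11 = 141 mm.


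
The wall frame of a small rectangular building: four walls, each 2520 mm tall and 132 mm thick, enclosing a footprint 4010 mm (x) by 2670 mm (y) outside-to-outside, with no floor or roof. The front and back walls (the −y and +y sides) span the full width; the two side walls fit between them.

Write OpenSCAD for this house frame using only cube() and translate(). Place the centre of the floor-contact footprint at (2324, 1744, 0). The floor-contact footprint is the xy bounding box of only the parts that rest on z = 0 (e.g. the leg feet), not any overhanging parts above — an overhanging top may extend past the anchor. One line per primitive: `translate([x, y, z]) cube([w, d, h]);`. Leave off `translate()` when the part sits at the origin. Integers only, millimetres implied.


translate([319, 409, 0]) cube([4010, 132, 2520]);
translate([319, 2947, 0]) cube([4010, 132, 2520]);
translate([319, 541, 0]) cube([132, 2406, 2520]);
translate([4197, 541, 0]) cube([132, 2406, 2520]);


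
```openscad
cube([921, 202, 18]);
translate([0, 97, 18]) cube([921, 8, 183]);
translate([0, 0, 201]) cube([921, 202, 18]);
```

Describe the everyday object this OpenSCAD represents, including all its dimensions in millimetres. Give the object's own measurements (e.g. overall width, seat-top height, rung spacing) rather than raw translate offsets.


An I-beam lying along x, 921 mm long. Overall section height 219 mm. Two flanges 202 mm wide (y) and 18 mm thick, one on the floor and one at the top; a web 8 mm thick runs between them, centred on the flange width.


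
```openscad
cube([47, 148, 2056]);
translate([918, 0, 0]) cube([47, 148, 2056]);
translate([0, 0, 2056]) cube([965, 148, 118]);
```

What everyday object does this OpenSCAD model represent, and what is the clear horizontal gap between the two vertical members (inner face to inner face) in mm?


A door frame. The clear opening width is 871 mm.

Two 2056 mm tall posts with a header on top — a door frame. The left jamb is 47 mm wide at x = 0; the right jamb starts at x = 918. The clear opening is 918 − 47 = 871 mm.


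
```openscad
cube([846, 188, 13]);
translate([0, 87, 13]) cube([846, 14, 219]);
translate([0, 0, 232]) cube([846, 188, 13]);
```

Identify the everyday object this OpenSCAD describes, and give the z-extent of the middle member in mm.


An I-beam. The web height is 219 mm.

Two wide flanges with a thin centred web — an I-beam. Overall 245 mm minus two 13 mm flanges gives a web of 245 − 2·13 = 219 mm.


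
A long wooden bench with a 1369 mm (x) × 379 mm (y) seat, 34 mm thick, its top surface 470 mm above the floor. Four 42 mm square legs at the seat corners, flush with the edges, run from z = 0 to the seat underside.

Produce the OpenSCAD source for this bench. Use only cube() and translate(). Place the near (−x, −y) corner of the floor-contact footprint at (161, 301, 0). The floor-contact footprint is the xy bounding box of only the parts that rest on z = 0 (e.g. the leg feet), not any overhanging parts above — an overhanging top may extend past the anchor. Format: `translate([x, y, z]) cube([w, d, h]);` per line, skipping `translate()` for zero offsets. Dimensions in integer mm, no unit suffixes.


translate([161, 301, 436]) cube([1369, 379, 34]);
translate([161, 301, 0]) cube([42, 42, 436]);
translate([161, 638, 0]) cube([42, 42, 436]);
translate([1488, 301, 0]) cube([42, 42, 436]);
translate([1488, 638, 0]) cube([42, 42, 436]);


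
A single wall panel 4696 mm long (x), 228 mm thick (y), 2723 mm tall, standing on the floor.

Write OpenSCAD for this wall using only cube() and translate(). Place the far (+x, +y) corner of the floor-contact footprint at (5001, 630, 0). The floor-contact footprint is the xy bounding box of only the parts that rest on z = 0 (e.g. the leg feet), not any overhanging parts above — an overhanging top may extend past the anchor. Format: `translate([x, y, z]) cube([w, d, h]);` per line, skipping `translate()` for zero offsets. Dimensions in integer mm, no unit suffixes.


translate([305, 402, 0]) cube([4696, 228, 2723]);


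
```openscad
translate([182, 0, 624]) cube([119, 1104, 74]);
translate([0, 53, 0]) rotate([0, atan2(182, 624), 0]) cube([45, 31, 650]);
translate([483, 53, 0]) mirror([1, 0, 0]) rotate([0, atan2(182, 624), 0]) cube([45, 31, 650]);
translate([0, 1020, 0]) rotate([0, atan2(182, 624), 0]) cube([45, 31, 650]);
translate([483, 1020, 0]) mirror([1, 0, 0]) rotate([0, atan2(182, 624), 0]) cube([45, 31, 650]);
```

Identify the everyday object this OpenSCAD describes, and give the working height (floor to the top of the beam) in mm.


A sawhorse. The overall height is 698 mm.

A beam across two mirrored pairs of raked legs — a sawhorse. The beam's underside is at z = 624 (matching the legs' vertical rise in atan2(182, 624)) and the beam is 74 mm tall, so its top is at 624 + 74 = 698 mm. The raked legs top out at the beam's underside, so that is the highest point.


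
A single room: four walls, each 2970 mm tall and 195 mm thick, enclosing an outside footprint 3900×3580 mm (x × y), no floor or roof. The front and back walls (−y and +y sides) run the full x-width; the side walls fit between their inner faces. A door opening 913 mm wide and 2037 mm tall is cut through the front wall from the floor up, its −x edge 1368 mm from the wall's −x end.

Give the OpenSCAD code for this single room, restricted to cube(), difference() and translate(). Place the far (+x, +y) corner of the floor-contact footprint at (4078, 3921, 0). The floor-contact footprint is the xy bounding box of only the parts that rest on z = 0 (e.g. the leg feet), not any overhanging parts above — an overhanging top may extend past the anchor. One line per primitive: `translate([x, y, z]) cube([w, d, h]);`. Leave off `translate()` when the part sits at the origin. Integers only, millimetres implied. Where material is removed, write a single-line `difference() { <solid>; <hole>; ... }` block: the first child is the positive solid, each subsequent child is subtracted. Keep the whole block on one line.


difference() { translate([178, 341, 0]) cube([3900, 195, 2970]); translate([1546, 341, 0]) cube([913, 195, 2037]); }
translate([178, 3726, 0]) cube([3900, 195, 2970]);
translate([178, 536, 0]) cube([195, 3190, 2970]);
translate([3883, 536, 0]) cube([195, 3190, 2970]);


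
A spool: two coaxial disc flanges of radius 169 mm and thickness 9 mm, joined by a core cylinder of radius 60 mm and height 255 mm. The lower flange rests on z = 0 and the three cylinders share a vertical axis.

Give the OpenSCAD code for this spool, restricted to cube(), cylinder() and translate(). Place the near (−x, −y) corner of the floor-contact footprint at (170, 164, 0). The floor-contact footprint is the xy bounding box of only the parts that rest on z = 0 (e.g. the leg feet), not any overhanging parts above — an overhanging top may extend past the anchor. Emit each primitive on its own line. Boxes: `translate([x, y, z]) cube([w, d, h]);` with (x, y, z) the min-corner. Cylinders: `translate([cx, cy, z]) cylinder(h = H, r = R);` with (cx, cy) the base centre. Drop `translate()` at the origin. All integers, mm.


translate([339, 333, 0]) cylinder(h = 9, r = 169);
translate([339, 333, 9]) cylinder(h = 255, r = 60);
translate([339, 333, 264]) cylinder(h = 9, r = 169);


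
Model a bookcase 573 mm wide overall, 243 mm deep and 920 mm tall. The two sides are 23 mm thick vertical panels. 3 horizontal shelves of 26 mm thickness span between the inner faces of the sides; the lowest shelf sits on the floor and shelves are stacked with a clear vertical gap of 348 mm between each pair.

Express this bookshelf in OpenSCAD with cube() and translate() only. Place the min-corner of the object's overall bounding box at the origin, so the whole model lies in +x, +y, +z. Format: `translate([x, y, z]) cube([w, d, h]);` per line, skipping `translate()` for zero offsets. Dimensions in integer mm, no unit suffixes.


cube([23, 243, 920]);
translate([550, 0, 0]) cube([23, 243, 920]);
translate([23, 0, 0]) cube([527, 243, 26]);
translate([23, 0, 374]) cube([527, 243, 26]);
translate([23, 0, 748]) cube([527, 243, 26]);


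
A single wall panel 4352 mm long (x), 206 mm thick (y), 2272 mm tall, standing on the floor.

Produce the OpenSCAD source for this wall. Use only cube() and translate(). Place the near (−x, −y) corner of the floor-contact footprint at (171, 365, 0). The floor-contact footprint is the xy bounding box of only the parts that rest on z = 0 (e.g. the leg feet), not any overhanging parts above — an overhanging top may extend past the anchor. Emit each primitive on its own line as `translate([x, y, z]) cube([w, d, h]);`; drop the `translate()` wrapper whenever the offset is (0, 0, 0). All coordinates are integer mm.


translate([171, 365, 0]) cube([4352, 206, 2272]);


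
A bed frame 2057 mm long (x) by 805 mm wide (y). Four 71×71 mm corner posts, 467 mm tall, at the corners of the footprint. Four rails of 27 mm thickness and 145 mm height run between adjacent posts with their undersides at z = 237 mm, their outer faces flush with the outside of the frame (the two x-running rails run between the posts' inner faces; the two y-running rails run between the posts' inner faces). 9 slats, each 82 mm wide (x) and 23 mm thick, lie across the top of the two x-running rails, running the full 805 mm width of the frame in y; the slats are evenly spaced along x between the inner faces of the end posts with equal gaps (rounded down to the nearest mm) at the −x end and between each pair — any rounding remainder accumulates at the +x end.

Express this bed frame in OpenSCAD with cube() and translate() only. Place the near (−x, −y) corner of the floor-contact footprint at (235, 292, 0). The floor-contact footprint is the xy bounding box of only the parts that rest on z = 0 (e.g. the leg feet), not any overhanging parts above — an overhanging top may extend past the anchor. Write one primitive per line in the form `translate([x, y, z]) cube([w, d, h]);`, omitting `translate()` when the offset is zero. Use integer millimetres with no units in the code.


translate([235, 292, 0]) cube([71, 71, 467]);
translate([235, 1026, 0]) cube([71, 71, 467]);
translate([2221, 292, 0]) cube([71, 71, 467]);
translate([2221, 1026, 0]) cube([71, 71, 467]);
translate([306, 292, 237]) cube([1915, 27, 145]);
translate([306, 1070, 237]) cube([1915, 27, 145]);
translate([235, 363, 237]) cube([27, 663, 145]);
translate([2265, 363, 237]) cube([27, 663, 145]);
translate([423, 292, 382]) cube([82, 805, 23]);
translate([622, 292, 382]) cube([82, 805, 23]);
translate([821, 292, 382]) cube([82, 805, 23]);
translate([1020, 292, 382]) cube([82, 805, 23]);
translate([1219, 292, 382]) cube([82, 805, 23]);
translate([1418, 292, 382]) cube([82, 805, 23]);
translate([1617, 292, 382]) cube([82, 805, 23]);
translate([1816, 292, 382]) cube([82, 805, 23]);
translate([2015, 292, 382]) cube([82, 805, 23]);


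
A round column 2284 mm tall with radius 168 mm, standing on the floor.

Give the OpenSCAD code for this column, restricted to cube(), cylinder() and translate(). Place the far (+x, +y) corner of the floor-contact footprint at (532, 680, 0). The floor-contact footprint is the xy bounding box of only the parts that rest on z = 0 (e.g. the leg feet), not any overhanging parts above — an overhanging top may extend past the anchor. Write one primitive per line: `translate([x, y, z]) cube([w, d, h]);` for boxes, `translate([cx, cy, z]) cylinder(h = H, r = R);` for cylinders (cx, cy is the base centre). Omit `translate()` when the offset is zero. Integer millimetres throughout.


translate([364, 512, 0]) cylinder(h = 2284, r = 168);


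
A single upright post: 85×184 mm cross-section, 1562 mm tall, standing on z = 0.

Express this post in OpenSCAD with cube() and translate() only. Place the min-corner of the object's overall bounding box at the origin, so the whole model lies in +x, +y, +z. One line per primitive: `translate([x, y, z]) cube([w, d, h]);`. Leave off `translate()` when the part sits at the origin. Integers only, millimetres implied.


cube([85, 184, 1562]);


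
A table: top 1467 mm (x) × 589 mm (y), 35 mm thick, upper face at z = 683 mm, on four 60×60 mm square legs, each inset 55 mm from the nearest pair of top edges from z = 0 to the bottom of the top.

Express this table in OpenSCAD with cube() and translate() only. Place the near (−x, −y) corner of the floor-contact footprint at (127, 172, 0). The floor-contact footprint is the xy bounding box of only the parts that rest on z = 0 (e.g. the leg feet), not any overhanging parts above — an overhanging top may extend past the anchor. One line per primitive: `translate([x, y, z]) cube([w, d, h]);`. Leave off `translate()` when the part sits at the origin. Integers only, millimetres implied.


translate([72, 117, 648]) cube([1467, 589, 35]);
translate([127, 172, 0]) cube([60, 60, 648]);
translate([1424, 172, 0]) cube([60, 60, 648]);
translate([127, 591, 0]) cube([60, 60, 648]);
translate([1424, 591, 0]) cube([60, 60, 648]);


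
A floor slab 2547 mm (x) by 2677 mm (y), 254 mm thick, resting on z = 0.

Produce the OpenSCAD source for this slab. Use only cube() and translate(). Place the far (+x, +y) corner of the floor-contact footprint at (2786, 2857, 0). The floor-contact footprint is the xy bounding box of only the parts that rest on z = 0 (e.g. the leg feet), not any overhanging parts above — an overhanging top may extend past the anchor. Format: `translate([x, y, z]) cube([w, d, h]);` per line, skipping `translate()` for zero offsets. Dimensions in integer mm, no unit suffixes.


translate([239, 180, 0]) cube([2547, 2677, 254]);


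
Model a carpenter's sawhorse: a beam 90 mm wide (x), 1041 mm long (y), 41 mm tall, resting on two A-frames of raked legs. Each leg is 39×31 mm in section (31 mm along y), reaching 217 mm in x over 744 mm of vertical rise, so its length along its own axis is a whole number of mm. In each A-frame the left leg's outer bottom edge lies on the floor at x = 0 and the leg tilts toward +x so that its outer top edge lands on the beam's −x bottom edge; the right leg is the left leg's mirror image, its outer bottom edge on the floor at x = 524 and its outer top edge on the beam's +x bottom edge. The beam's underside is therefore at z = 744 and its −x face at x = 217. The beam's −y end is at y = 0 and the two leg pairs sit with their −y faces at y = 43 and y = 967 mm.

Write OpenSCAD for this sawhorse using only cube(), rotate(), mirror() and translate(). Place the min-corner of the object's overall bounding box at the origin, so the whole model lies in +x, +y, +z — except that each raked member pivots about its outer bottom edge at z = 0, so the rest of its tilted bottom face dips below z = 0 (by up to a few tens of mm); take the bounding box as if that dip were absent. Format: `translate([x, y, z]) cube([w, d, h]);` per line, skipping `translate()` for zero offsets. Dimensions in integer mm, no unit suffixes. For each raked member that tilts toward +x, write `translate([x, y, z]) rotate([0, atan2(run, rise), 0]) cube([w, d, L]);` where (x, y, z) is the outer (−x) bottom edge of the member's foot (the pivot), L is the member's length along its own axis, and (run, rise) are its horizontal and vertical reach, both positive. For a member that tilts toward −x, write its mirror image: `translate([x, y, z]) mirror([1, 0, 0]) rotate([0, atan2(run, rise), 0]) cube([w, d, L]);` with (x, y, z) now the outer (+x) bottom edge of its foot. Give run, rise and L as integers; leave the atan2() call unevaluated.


translate([217, 0, 744]) cube([90, 1041, 41]);
translate([0, 43, 0]) rotate([0, atan2(217, 744), 0]) cube([39, 31, 775]);
translate([524, 43, 0]) mirror([1, 0, 0]) rotate([0, atan2(217, 744), 0]) cube([39, 31, 775]);
translate([0, 967, 0]) rotate([0, atan2(217, 744), 0]) cube([39, 31, 775]);
translate([524, 967, 0]) mirror([1, 0, 0]) rotate([0, atan2(217, 744), 0]) cube([39, 31, 775]);


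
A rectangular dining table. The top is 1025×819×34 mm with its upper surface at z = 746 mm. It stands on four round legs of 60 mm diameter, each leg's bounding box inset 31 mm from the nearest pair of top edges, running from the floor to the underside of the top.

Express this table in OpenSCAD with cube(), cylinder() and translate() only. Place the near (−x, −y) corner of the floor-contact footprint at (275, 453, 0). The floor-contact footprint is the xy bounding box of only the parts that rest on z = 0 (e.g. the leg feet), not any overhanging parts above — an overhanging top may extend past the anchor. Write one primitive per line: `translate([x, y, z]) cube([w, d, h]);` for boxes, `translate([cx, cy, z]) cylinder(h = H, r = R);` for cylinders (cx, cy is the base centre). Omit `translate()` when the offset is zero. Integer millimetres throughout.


// leg_h = 746 - 34 = 712
translate([244, 422, 712]) cube([1025, 819, 34]);
translate([305, 483, 0]) cylinder(h = 712, r = 30);
translate([1208, 483, 0]) cylinder(h = 712, r = 30);
translate([305, 1180, 0]) cylinder(h = 712, r = 30);
translate([1208, 1180, 0]) cylinder(h = 712, r = 30);


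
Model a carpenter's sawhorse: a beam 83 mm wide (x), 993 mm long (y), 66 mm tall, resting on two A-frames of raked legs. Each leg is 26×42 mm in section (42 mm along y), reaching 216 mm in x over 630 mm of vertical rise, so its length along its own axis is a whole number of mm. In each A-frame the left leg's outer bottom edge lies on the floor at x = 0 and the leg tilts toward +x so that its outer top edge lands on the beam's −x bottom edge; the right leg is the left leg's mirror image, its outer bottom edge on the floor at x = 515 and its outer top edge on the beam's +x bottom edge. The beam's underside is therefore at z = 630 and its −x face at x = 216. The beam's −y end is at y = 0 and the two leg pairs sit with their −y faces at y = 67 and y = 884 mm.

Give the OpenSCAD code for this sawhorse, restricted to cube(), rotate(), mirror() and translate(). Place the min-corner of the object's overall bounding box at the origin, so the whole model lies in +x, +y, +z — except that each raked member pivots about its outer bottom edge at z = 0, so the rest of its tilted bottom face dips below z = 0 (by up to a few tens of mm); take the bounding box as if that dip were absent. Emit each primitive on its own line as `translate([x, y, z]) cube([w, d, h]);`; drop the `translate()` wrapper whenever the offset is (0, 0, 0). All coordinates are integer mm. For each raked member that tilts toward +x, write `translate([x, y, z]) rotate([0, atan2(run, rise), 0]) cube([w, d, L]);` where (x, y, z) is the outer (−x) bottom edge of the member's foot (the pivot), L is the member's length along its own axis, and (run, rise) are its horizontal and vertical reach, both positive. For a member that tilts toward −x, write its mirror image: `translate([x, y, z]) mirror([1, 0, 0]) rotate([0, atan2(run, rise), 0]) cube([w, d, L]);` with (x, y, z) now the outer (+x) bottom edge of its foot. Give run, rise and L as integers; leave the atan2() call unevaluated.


translate([216, 0, 630]) cube([83, 993, 66]);
translate([0, 67, 0]) rotate([0, atan2(216, 630), 0]) cube([26, 42, 666]);
translate([515, 67, 0]) mirror([1, 0, 0]) rotate([0, atan2(216, 630), 0]) cube([26, 42, 666]);
translate([0, 884, 0]) rotate([0, atan2(216, 630), 0]) cube([26, 42, 666]);
translate([515, 884, 0]) mirror([1, 0, 0]) rotate([0, atan2(216, 630), 0]) cube([26, 42, 666]);
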